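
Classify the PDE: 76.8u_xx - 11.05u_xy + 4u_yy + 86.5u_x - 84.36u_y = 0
A = 76.8, B = -11.05, C = 4. Discriminant B² - 4AC = -1106.6975. Since -1106.6975 < 0, elliptic.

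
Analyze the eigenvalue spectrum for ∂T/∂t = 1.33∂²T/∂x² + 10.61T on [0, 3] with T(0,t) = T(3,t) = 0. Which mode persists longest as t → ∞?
Eigenvalues: λₙ = 1.33n²π²/3² - 10.61.
First three modes:
  n=1: λ₁ = 1.33π²/3² - 10.61 ≈ -9.151
  n=2: λ₂ = 5.32π²/3² - 10.61 ≈ -4.776
  n=3: λ₃ = 11.97π²/3² - 10.61 ≈ 2.517
Since 1.33π²/3² ≈ 1.459 < 10.61, λ₁ < 0.
The n=1 mode grows fastest (−λₙ is largest for n=1) → dominates.
Asymptotic: T ~ c₁ sin(πx/3) e^{9.151t} (exponential growth at rate −λ₁ ≈ 9.151).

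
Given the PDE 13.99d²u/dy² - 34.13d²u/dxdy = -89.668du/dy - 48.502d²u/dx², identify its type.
Rewriting in standard form: 48.502d²u/dx² - 34.13d²u/dxdy + 13.99d²u/dy² + 89.668du/dy = 0. The second-order coefficients are A = 48.502, B = -34.13, C = 13.99. Since B² - 4AC = -1549.31502 < 0, this is an elliptic PDE.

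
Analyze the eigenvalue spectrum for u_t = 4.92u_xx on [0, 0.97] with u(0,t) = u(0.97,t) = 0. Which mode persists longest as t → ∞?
Eigenvalues: λₙ = 4.92n²π²/0.97².
First three modes:
  n=1: λ₁ = 4.92π²/0.97² ≈ 51.609
  n=2: λ₂ = 19.68π²/0.97² ≈ 206.434 (4× faster decay)
  n=3: λ₃ = 44.28π²/0.97² ≈ 464.477 (9× faster decay)
As t → ∞, higher modes decay exponentially faster. The n=1 mode dominates: u ~ c₁ sin(πx/0.97) e^{-λ₁t}.
Decay rate: λ₁ = 4.92π²/0.97² ≈ 51.609.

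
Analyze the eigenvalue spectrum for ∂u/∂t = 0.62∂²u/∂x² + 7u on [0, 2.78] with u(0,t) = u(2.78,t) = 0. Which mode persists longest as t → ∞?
Eigenvalues: λₙ = 0.62n²π²/2.78² - 7.
First three modes:
  n=1: λ₁ = 0.62π²/2.78² - 7 ≈ -6.208
  n=2: λ₂ = 2.48π²/2.78² - 7 ≈ -3.833
  n=3: λ₃ = 5.58π²/2.78² - 7 ≈ 0.126
Since 0.62π²/2.78² ≈ 0.792 < 7, λ₁ < 0.
The n=1 mode grows fastest (−λₙ is largest for n=1) → dominates.
Asymptotic: u ~ c₁ sin(πx/2.78) e^{6.208t} (exponential growth at rate −λ₁ ≈ 6.208).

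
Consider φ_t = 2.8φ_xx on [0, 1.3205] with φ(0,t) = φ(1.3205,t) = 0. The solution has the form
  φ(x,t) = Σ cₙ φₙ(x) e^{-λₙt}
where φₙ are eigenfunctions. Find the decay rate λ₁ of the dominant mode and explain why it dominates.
Eigenvalues: λₙ = 2.8n²π²/1.3205².
First three modes:
  n=1: λ₁ = 2.8π²/1.3205² ≈ 15.848
  n=2: λ₂ = 11.2π²/1.3205² ≈ 63.393 (4× faster decay)
  n=3: λ₃ = 25.2π²/1.3205² ≈ 142.634 (9× faster decay)
As t → ∞, higher modes decay exponentially faster. The n=1 mode dominates: φ ~ c₁ sin(πx/1.3205) e^{-λ₁t}.
Decay rate: λ₁ = 2.8π²/1.3205² ≈ 15.848.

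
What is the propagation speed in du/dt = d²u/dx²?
Infinite. The heat equation is parabolic, not hyperbolic, so disturbances propagate instantly.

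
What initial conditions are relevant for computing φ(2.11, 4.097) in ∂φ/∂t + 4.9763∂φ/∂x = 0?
A single point: x = -18.2779011. The characteristic through (2.11, 4.097) is x - 4.9763t = const, so x = 2.11 - 4.9763·4.097 = -18.2779011.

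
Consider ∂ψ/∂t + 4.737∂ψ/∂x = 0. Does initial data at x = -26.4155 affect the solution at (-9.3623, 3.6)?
Yes. The characteristic through (-9.3623, 3.6) passes through x = -26.4155.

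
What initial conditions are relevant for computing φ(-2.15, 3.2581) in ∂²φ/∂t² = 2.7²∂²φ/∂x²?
Domain of dependence: [-10.94687, 6.64687]. Signals travel at speed 2.7, so data within |x - -2.15| ≤ 2.7·3.2581 = 8.79687 can reach the point.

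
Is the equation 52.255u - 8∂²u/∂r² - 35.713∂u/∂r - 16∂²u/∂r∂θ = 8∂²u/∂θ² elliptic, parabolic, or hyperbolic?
Rewriting in standard form: -8∂²u/∂r² - 16∂²u/∂r∂θ - 8∂²u/∂θ² - 35.713∂u/∂r + 52.255u = 0. Computing B² - 4AC with A = -8, B = -16, C = -8: discriminant = 0 (zero). Answer: parabolic.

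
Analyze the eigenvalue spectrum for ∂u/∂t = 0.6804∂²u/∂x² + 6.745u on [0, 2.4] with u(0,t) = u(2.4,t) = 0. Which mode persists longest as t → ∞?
Eigenvalues: λₙ = 0.6804n²π²/2.4² - 6.745.
First three modes:
  n=1: λ₁ = 0.6804π²/2.4² - 6.745 ≈ -5.579
  n=2: λ₂ = 2.7216π²/2.4² - 6.745 ≈ -2.082
  n=3: λ₃ = 6.1236π²/2.4² - 6.745 ≈ 3.748
Since 0.6804π²/2.4² ≈ 1.166 < 6.745, λ₁ < 0.
The n=1 mode grows fastest (−λₙ is largest for n=1) → dominates.
Asymptotic: u ~ c₁ sin(πx/2.4) e^{5.579t} (exponential growth at rate −λ₁ ≈ 5.579).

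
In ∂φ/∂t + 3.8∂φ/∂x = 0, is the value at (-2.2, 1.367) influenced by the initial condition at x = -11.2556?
No. Only data at x = -7.3946 affects (-2.2, 1.367). Advection has one-way propagation along characteristics.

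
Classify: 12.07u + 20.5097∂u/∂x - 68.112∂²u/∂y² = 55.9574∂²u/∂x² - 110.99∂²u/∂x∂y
Rewriting in standard form: -55.9574∂²u/∂x² + 110.99∂²u/∂x∂y - 68.112∂²u/∂y² + 20.5097∂u/∂x + 12.07u = 0. Elliptic (discriminant = -2926.7016152).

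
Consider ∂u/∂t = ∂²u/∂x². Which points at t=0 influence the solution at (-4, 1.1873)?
The entire real line. The heat equation has infinite propagation speed: any initial disturbance instantly affects all points (though exponentially small far away).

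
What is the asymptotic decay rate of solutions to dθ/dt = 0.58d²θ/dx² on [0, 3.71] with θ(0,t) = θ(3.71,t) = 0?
Eigenvalues: λₙ = 0.58n²π²/3.71².
First three modes:
  n=1: λ₁ = 0.58π²/3.71² ≈ 0.416
  n=2: λ₂ = 2.32π²/3.71² ≈ 1.664 (4× faster decay)
  n=3: λ₃ = 5.22π²/3.71² ≈ 3.743 (9× faster decay)
As t → ∞, higher modes decay exponentially faster. The n=1 mode dominates: θ ~ c₁ sin(πx/3.71) e^{-λ₁t}.
Decay rate: λ₁ = 0.58π²/3.71² ≈ 0.416.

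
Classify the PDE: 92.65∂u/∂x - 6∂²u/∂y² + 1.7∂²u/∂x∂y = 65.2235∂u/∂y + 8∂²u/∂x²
Rewriting in standard form: -8∂²u/∂x² + 1.7∂²u/∂x∂y - 6∂²u/∂y² + 92.65∂u/∂x - 65.2235∂u/∂y = 0. A = -8, B = 1.7, C = -6. Discriminant B² - 4AC = -189.11. Since -189.11 < 0, elliptic.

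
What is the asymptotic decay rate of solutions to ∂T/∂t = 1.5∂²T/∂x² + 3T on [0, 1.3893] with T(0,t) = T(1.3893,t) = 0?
Eigenvalues: λₙ = 1.5n²π²/1.3893² - 3.
First three modes:
  n=1: λ₁ = 1.5π²/1.3893² - 3 ≈ 4.67
  n=2: λ₂ = 6π²/1.3893² - 3 ≈ 27.68
  n=3: λ₃ = 13.5π²/1.3893² - 3 ≈ 66.031
Since 1.5π²/1.3893² ≈ 7.67 > 3, all λₙ > 0.
The n=1 mode decays slowest → dominates as t → ∞.
Asymptotic: T ~ c₁ sin(πx/1.3893) e^{-λ₁t} with decay rate λ₁ ≈ 4.67.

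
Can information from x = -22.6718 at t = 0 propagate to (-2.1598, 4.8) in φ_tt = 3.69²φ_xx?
No. The domain of dependence is [-19.8718, 15.5522], and -22.6718 is outside this interval.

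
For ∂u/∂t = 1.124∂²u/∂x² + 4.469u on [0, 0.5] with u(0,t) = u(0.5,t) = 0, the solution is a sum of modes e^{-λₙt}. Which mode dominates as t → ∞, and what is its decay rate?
Eigenvalues: λₙ = 1.124n²π²/0.5² - 4.469.
First three modes:
  n=1: λ₁ = 1.124π²/0.5² - 4.469 ≈ 39.905
  n=2: λ₂ = 4.496π²/0.5² - 4.469 ≈ 173.026
  n=3: λ₃ = 10.116π²/0.5² - 4.469 ≈ 394.895
Since 1.124π²/0.5² ≈ 44.374 > 4.469, all λₙ > 0.
The n=1 mode decays slowest → dominates as t → ∞.
Asymptotic: u ~ c₁ sin(πx/0.5) e^{-λ₁t} with decay rate λ₁ ≈ 39.905.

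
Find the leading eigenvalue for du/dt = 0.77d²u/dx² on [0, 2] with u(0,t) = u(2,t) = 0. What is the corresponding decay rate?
Eigenvalues: λₙ = 0.77n²π²/2².
First three modes:
  n=1: λ₁ = 0.77π²/2² ≈ 1.9
  n=2: λ₂ = 3.08π²/2² ≈ 7.6 (4× faster decay)
  n=3: λ₃ = 6.93π²/2² ≈ 17.099 (9× faster decay)
As t → ∞, higher modes decay exponentially faster. The n=1 mode dominates: u ~ c₁ sin(πx/2) e^{-λ₁t}.
Decay rate: λ₁ = 0.77π²/2² ≈ 1.9.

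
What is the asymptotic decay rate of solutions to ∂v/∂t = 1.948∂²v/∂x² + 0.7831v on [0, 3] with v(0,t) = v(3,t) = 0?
Eigenvalues: λₙ = 1.948n²π²/3² - 0.7831.
First three modes:
  n=1: λ₁ = 1.948π²/3² - 0.7831 ≈ 1.353
  n=2: λ₂ = 7.792π²/3² - 0.7831 ≈ 7.762
  n=3: λ₃ = 17.532π²/3² - 0.7831 ≈ 18.443
Since 1.948π²/3² ≈ 2.136 > 0.7831, all λₙ > 0.
The n=1 mode decays slowest → dominates as t → ∞.
Asymptotic: v ~ c₁ sin(πx/3) e^{-λ₁t} with decay rate λ₁ ≈ 1.353.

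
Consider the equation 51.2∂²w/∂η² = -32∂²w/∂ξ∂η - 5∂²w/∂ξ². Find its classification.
Rewriting in standard form: 5∂²w/∂ξ² + 32∂²w/∂ξ∂η + 51.2∂²w/∂η² = 0. Parabolic. (A = 5, B = 32, C = 51.2 gives B² - 4AC = 0.)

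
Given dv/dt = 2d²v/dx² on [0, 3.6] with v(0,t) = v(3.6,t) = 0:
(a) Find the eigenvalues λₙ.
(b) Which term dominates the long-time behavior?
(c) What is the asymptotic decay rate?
Eigenvalues: λₙ = 2n²π²/3.6².
First three modes:
  n=1: λ₁ = 2π²/3.6² ≈ 1.523
  n=2: λ₂ = 8π²/3.6² ≈ 6.092 (4× faster decay)
  n=3: λ₃ = 18π²/3.6² ≈ 13.708 (9× faster decay)
As t → ∞, higher modes decay exponentially faster. The n=1 mode dominates: v ~ c₁ sin(πx/3.6) e^{-λ₁t}.
Decay rate: λ₁ = 2π²/3.6² ≈ 1.523.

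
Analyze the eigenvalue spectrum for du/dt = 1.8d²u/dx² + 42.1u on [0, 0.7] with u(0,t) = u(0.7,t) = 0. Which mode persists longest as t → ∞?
Eigenvalues: λₙ = 1.8n²π²/0.7² - 42.1.
First three modes:
  n=1: λ₁ = 1.8π²/0.7² - 42.1 ≈ -5.844
  n=2: λ₂ = 7.2π²/0.7² - 42.1 ≈ 102.923
  n=3: λ₃ = 16.2π²/0.7² - 42.1 ≈ 284.201
Since 1.8π²/0.7² ≈ 36.256 < 42.1, λ₁ < 0.
The n=1 mode grows fastest (−λₙ is largest for n=1) → dominates.
Asymptotic: u ~ c₁ sin(πx/0.7) e^{5.844t} (exponential growth at rate −λ₁ ≈ 5.844).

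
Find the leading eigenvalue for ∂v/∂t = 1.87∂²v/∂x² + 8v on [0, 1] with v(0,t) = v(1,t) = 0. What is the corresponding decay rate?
Eigenvalues: λₙ = 1.87n²π²/1² - 8.
First three modes:
  n=1: λ₁ = 1.87π² - 8 ≈ 10.456
  n=2: λ₂ = 7.48π² - 8 ≈ 65.825
  n=3: λ₃ = 16.83π² - 8 ≈ 158.105
Since 1.87π² ≈ 18.456 > 8, all λₙ > 0.
The n=1 mode decays slowest → dominates as t → ∞.
Asymptotic: v ~ c₁ sin(πx/1) e^{-λ₁t} with decay rate λ₁ ≈ 10.456.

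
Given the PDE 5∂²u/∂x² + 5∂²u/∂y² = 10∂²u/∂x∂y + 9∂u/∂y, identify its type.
Rewriting in standard form: 5∂²u/∂x² - 10∂²u/∂x∂y + 5∂²u/∂y² - 9∂u/∂y = 0. The second-order coefficients are A = 5, B = -10, C = 5. Since B² - 4AC = 0 = 0, this is a parabolic PDE.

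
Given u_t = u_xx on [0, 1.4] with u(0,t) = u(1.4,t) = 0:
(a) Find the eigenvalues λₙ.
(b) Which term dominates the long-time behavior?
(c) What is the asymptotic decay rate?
Eigenvalues: λₙ = n²π²/1.4².
First three modes:
  n=1: λ₁ = π²/1.4² ≈ 5.036
  n=2: λ₂ = 4π²/1.4² ≈ 20.142 (4× faster decay)
  n=3: λ₃ = 9π²/1.4² ≈ 45.32 (9× faster decay)
As t → ∞, higher modes decay exponentially faster. The n=1 mode dominates: u ~ c₁ sin(πx/1.4) e^{-λ₁t}.
Decay rate: λ₁ = π²/1.4² ≈ 5.036.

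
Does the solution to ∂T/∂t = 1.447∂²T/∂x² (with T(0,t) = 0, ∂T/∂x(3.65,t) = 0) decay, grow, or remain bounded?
T → 0. Heat escapes through the Dirichlet boundary.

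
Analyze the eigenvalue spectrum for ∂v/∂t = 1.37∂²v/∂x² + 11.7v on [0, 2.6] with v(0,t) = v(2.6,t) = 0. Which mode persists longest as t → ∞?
Eigenvalues: λₙ = 1.37n²π²/2.6² - 11.7.
First three modes:
  n=1: λ₁ = 1.37π²/2.6² - 11.7 ≈ -9.7
  n=2: λ₂ = 5.48π²/2.6² - 11.7 ≈ -3.699
  n=3: λ₃ = 12.33π²/2.6² - 11.7 ≈ 6.302
Since 1.37π²/2.6² ≈ 2 < 11.7, λ₁ < 0.
The n=1 mode grows fastest (−λₙ is largest for n=1) → dominates.
Asymptotic: v ~ c₁ sin(πx/2.6) e^{9.7t} (exponential growth at rate −λ₁ ≈ 9.7).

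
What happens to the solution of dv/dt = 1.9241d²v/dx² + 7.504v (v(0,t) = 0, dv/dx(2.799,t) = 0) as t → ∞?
v grows unboundedly. Reaction dominates diffusion (r=7.504 > κπ²/(4L²)≈0.61); solution grows exponentially.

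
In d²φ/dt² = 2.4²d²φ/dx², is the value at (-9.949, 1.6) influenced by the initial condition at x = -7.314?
Yes. The domain of dependence is [-13.789, -6.109], and -7.314 ∈ [-13.789, -6.109].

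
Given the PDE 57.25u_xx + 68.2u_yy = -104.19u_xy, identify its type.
Rewriting in standard form: 57.25u_xx + 104.19u_xy + 68.2u_yy = 0. The second-order coefficients are A = 57.25, B = 104.19, C = 68.2. Since B² - 4AC = -4762.2439 < 0, this is an elliptic PDE.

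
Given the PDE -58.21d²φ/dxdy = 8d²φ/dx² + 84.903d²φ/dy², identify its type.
Rewriting in standard form: -8d²φ/dx² - 58.21d²φ/dxdy - 84.903d²φ/dy² = 0. The second-order coefficients are A = -8, B = -58.21, C = -84.903. Since B² - 4AC = 671.5081 > 0, this is a hyperbolic PDE.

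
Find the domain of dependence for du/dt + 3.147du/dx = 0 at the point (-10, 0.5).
A single point: x = -11.5735. The characteristic through (-10, 0.5) is x - 3.147t = const, so x = -10 - 3.147·0.5 = -11.5735.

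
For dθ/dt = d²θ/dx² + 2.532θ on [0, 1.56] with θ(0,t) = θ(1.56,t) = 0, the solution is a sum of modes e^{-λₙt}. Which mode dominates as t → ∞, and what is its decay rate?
Eigenvalues: λₙ = n²π²/1.56² - 2.532.
First three modes:
  n=1: λ₁ = π²/1.56² - 2.532 ≈ 1.524
  n=2: λ₂ = 4π²/1.56² - 2.532 ≈ 13.69
  n=3: λ₃ = 9π²/1.56² - 2.532 ≈ 33.968
Since π²/1.56² ≈ 4.056 > 2.532, all λₙ > 0.
The n=1 mode decays slowest → dominates as t → ∞.
Asymptotic: θ ~ c₁ sin(πx/1.56) e^{-λ₁t} with decay rate λ₁ ≈ 1.524.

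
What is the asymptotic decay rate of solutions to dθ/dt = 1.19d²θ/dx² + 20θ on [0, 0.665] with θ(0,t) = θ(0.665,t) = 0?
Eigenvalues: λₙ = 1.19n²π²/0.665² - 20.
First three modes:
  n=1: λ₁ = 1.19π²/0.665² - 20 ≈ 6.558
  n=2: λ₂ = 4.76π²/0.665² - 20 ≈ 86.234
  n=3: λ₃ = 10.71π²/0.665² - 20 ≈ 219.026
Since 1.19π²/0.665² ≈ 26.558 > 20, all λₙ > 0.
The n=1 mode decays slowest → dominates as t → ∞.
Asymptotic: θ ~ c₁ sin(πx/0.665) e^{-λ₁t} with decay rate λ₁ ≈ 6.558.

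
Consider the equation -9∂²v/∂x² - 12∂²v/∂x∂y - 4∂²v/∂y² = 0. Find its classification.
Parabolic. (A = -9, B = -12, C = -4 gives B² - 4AC = 0.)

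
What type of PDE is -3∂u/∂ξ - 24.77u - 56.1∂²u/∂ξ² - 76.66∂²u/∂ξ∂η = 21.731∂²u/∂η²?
Rewriting in standard form: -56.1∂²u/∂ξ² - 76.66∂²u/∂ξ∂η - 21.731∂²u/∂η² - 3∂u/∂ξ - 24.77u = 0. With A = -56.1, B = -76.66, C = -21.731, the discriminant is 1000.3192. This is a hyperbolic PDE.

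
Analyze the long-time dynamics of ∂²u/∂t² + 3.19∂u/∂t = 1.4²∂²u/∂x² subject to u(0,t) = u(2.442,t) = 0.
Long-time behavior: u → 0. Damping (γ=3.19) dissipates energy; oscillations decay exponentially.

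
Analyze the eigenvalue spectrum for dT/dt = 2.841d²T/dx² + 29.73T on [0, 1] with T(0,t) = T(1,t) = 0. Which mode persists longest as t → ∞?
Eigenvalues: λₙ = 2.841n²π²/1² - 29.73.
First three modes:
  n=1: λ₁ = 2.841π² - 29.73 ≈ -1.69
  n=2: λ₂ = 11.364π² - 29.73 ≈ 82.428
  n=3: λ₃ = 25.569π² - 29.73 ≈ 222.626
Since 2.841π² ≈ 28.04 < 29.73, λ₁ < 0.
The n=1 mode grows fastest (−λₙ is largest for n=1) → dominates.
Asymptotic: T ~ c₁ sin(πx/1) e^{1.69t} (exponential growth at rate −λ₁ ≈ 1.69).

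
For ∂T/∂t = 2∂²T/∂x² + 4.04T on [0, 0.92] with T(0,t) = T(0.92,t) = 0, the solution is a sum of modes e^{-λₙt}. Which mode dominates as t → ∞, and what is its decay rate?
Eigenvalues: λₙ = 2n²π²/0.92² - 4.04.
First three modes:
  n=1: λ₁ = 2π²/0.92² - 4.04 ≈ 19.281
  n=2: λ₂ = 8π²/0.92² - 4.04 ≈ 89.245
  n=3: λ₃ = 18π²/0.92² - 4.04 ≈ 205.852
Since 2π²/0.92² ≈ 23.321 > 4.04, all λₙ > 0.
The n=1 mode decays slowest → dominates as t → ∞.
Asymptotic: T ~ c₁ sin(πx/0.92) e^{-λ₁t} with decay rate λ₁ ≈ 19.281.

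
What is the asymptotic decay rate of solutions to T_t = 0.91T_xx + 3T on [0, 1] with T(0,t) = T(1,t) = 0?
Eigenvalues: λₙ = 0.91n²π²/1² - 3.
First three modes:
  n=1: λ₁ = 0.91π² - 3 ≈ 5.981
  n=2: λ₂ = 3.64π² - 3 ≈ 32.925
  n=3: λ₃ = 8.19π² - 3 ≈ 77.832
Since 0.91π² ≈ 8.981 > 3, all λₙ > 0.
The n=1 mode decays slowest → dominates as t → ∞.
Asymptotic: T ~ c₁ sin(πx/1) e^{-λ₁t} with decay rate λ₁ ≈ 5.981.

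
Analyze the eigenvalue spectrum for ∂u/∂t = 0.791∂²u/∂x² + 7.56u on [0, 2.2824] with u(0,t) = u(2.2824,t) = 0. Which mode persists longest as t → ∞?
Eigenvalues: λₙ = 0.791n²π²/2.2824² - 7.56.
First three modes:
  n=1: λ₁ = 0.791π²/2.2824² - 7.56 ≈ -6.061
  n=2: λ₂ = 3.164π²/2.2824² - 7.56 ≈ -1.566
  n=3: λ₃ = 7.119π²/2.2824² - 7.56 ≈ 5.928
Since 0.791π²/2.2824² ≈ 1.499 < 7.56, λ₁ < 0.
The n=1 mode grows fastest (−λₙ is largest for n=1) → dominates.
Asymptotic: u ~ c₁ sin(πx/2.2824) e^{6.061t} (exponential growth at rate −λ₁ ≈ 6.061).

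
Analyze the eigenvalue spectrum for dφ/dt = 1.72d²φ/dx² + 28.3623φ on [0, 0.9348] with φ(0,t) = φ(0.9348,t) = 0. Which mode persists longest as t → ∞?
Eigenvalues: λₙ = 1.72n²π²/0.9348² - 28.3623.
First three modes:
  n=1: λ₁ = 1.72π²/0.9348² - 28.3623 ≈ -8.936
  n=2: λ₂ = 6.88π²/0.9348² - 28.3623 ≈ 49.343
  n=3: λ₃ = 15.48π²/0.9348² - 28.3623 ≈ 146.475
Since 1.72π²/0.9348² ≈ 19.426 < 28.3623, λ₁ < 0.
The n=1 mode grows fastest (−λₙ is largest for n=1) → dominates.
Asymptotic: φ ~ c₁ sin(πx/0.9348) e^{8.936t} (exponential growth at rate −λ₁ ≈ 8.936).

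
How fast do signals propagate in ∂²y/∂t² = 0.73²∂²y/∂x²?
Speed = 0.73. Information travels along characteristics x = x₀ ± 0.73t.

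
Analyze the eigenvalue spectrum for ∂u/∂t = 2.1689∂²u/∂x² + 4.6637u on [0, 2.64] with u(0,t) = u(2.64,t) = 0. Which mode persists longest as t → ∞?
Eigenvalues: λₙ = 2.1689n²π²/2.64² - 4.6637.
First three modes:
  n=1: λ₁ = 2.1689π²/2.64² - 4.6637 ≈ -1.592
  n=2: λ₂ = 8.6756π²/2.64² - 4.6637 ≈ 7.622
  n=3: λ₃ = 19.5201π²/2.64² - 4.6637 ≈ 22.979
Since 2.1689π²/2.64² ≈ 3.071 < 4.6637, λ₁ < 0.
The n=1 mode grows fastest (−λₙ is largest for n=1) → dominates.
Asymptotic: u ~ c₁ sin(πx/2.64) e^{1.592t} (exponential growth at rate −λ₁ ≈ 1.592).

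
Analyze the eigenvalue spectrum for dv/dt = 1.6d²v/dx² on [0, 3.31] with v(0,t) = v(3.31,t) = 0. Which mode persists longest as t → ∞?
Eigenvalues: λₙ = 1.6n²π²/3.31².
First three modes:
  n=1: λ₁ = 1.6π²/3.31² ≈ 1.441
  n=2: λ₂ = 6.4π²/3.31² ≈ 5.765 (4× faster decay)
  n=3: λ₃ = 14.4π²/3.31² ≈ 12.972 (9× faster decay)
As t → ∞, higher modes decay exponentially faster. The n=1 mode dominates: v ~ c₁ sin(πx/3.31) e^{-λ₁t}.
Decay rate: λ₁ = 1.6π²/3.31² ≈ 1.441.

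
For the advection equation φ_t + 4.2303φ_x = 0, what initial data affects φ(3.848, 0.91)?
A single point: x = -0.001573. The characteristic through (3.848, 0.91) is x - 4.2303t = const, so x = 3.848 - 4.2303·0.91 = -0.001573.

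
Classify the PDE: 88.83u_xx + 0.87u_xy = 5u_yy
Rewriting in standard form: 88.83u_xx + 0.87u_xy - 5u_yy = 0. A = 88.83, B = 0.87, C = -5. Discriminant B² - 4AC = 1777.3569. Since 1777.3569 > 0, hyperbolic.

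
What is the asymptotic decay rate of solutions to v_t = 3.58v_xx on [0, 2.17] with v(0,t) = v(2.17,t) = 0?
Eigenvalues: λₙ = 3.58n²π²/2.17².
First three modes:
  n=1: λ₁ = 3.58π²/2.17² ≈ 7.503
  n=2: λ₂ = 14.32π²/2.17² ≈ 30.014 (4× faster decay)
  n=3: λ₃ = 32.22π²/2.17² ≈ 67.531 (9× faster decay)
As t → ∞, higher modes decay exponentially faster. The n=1 mode dominates: v ~ c₁ sin(πx/2.17) e^{-λ₁t}.
Decay rate: λ₁ = 3.58π²/2.17² ≈ 7.503.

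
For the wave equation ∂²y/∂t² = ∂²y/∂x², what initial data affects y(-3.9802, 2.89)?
Domain of dependence: [-6.8702, -1.0902]. Signals travel at speed 1, so data within |x - -3.9802| ≤ 1·2.89 = 2.89 can reach the point.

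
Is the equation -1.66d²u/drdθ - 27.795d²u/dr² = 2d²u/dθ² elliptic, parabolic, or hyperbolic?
Rewriting in standard form: -27.795d²u/dr² - 1.66d²u/drdθ - 2d²u/dθ² = 0. Computing B² - 4AC with A = -27.795, B = -1.66, C = -2: discriminant = -219.6044 (negative). Answer: elliptic.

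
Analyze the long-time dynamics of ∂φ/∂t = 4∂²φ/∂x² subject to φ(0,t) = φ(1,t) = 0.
Long-time behavior: φ → 0. Heat diffuses out through both boundaries.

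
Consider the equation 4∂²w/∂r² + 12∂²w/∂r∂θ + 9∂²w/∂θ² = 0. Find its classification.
Parabolic. (A = 4, B = 12, C = 9 gives B² - 4AC = 0.)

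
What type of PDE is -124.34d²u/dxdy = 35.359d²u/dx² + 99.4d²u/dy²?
Rewriting in standard form: -35.359d²u/dx² - 124.34d²u/dxdy - 99.4d²u/dy² = 0. With A = -35.359, B = -124.34, C = -99.4, the discriminant is 1401.6972. This is a hyperbolic PDE.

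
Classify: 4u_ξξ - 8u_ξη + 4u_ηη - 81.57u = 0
Parabolic (discriminant = 0).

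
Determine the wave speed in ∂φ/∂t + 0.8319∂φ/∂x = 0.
Speed = 0.8319. Information travels along x - 0.8319t = const (rightward).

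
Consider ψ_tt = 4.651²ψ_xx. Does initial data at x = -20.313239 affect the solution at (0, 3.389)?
No. The domain of dependence is [-15.762239, 15.762239], and -20.313239 is outside this interval.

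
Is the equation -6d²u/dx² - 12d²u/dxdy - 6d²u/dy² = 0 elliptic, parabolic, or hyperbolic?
Computing B² - 4AC with A = -6, B = -12, C = -6: discriminant = 0 (zero). Answer: parabolic.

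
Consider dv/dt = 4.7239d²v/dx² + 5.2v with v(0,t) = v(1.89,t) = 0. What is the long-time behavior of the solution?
As t → ∞, v → 0. Diffusion dominates reaction (r=5.2 < κπ²/L²≈13.05); solution decays.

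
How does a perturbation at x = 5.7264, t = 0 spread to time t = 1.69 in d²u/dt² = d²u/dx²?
Domain of influence: [4.0364, 7.4164]. Data at x = 5.7264 spreads outward at speed 1.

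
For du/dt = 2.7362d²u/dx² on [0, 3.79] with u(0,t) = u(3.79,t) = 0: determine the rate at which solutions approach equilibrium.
Eigenvalues: λₙ = 2.7362n²π²/3.79².
First three modes:
  n=1: λ₁ = 2.7362π²/3.79² ≈ 1.88
  n=2: λ₂ = 10.9448π²/3.79² ≈ 7.52 (4× faster decay)
  n=3: λ₃ = 24.6258π²/3.79² ≈ 16.92 (9× faster decay)
As t → ∞, higher modes decay exponentially faster. The n=1 mode dominates: u ~ c₁ sin(πx/3.79) e^{-λ₁t}.
Decay rate: λ₁ = 2.7362π²/3.79² ≈ 1.88.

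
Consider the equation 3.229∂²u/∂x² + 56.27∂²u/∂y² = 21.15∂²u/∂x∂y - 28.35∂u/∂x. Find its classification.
Rewriting in standard form: 3.229∂²u/∂x² - 21.15∂²u/∂x∂y + 56.27∂²u/∂y² + 28.35∂u/∂x = 0. Elliptic. (A = 3.229, B = -21.15, C = 56.27 gives B² - 4AC = -279.46082.)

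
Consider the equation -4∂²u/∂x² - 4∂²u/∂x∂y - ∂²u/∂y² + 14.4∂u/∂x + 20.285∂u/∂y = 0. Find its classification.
Parabolic. (A = -4, B = -4, C = -1 gives B² - 4AC = 0.)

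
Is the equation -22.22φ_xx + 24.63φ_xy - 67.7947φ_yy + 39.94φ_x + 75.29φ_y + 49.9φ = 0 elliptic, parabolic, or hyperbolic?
Computing B² - 4AC with A = -22.22, B = 24.63, C = -67.7947: discriminant = -5418.956036 (negative). Answer: elliptic.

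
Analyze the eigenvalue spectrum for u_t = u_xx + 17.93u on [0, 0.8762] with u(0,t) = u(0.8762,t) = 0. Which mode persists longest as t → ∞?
Eigenvalues: λₙ = n²π²/0.8762² - 17.93.
First three modes:
  n=1: λ₁ = π²/0.8762² - 17.93 ≈ -5.074
  n=2: λ₂ = 4π²/0.8762² - 17.93 ≈ 33.493
  n=3: λ₃ = 9π²/0.8762² - 17.93 ≈ 97.771
Since π²/0.8762² ≈ 12.856 < 17.93, λ₁ < 0.
The n=1 mode grows fastest (−λₙ is largest for n=1) → dominates.
Asymptotic: u ~ c₁ sin(πx/0.8762) e^{5.074t} (exponential growth at rate −λ₁ ≈ 5.074).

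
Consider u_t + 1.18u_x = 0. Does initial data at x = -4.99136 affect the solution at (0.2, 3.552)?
No. Only data at x = -3.99136 affects (0.2, 3.552). Advection has one-way propagation along characteristics.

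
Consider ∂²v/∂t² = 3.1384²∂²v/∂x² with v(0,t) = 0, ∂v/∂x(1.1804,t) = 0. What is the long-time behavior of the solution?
As t → ∞, v oscillates (no decay). Energy is conserved; the solution oscillates indefinitely as standing waves.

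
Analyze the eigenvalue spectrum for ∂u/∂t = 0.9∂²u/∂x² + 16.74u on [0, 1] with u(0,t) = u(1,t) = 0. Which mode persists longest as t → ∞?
Eigenvalues: λₙ = 0.9n²π²/1² - 16.74.
First three modes:
  n=1: λ₁ = 0.9π² - 16.74 ≈ -7.857
  n=2: λ₂ = 3.6π² - 16.74 ≈ 18.791
  n=3: λ₃ = 8.1π² - 16.74 ≈ 63.204
Since 0.9π² ≈ 8.883 < 16.74, λ₁ < 0.
The n=1 mode grows fastest (−λₙ is largest for n=1) → dominates.
Asymptotic: u ~ c₁ sin(πx/1) e^{7.857t} (exponential growth at rate −λ₁ ≈ 7.857).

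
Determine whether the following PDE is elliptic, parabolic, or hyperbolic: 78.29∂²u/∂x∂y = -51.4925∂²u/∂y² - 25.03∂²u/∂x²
Rewriting in standard form: 25.03∂²u/∂x² + 78.29∂²u/∂x∂y + 51.4925∂²u/∂y² = 0. Coefficients: A = 25.03, B = 78.29, C = 51.4925. B² - 4AC = 973.895, which is positive, so the equation is hyperbolic.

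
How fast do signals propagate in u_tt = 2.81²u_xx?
Speed = 2.81. Information travels along characteristics x = x₀ ± 2.81t.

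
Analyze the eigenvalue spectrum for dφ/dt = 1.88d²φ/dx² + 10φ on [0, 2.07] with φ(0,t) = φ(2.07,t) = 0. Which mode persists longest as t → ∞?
Eigenvalues: λₙ = 1.88n²π²/2.07² - 10.
First three modes:
  n=1: λ₁ = 1.88π²/2.07² - 10 ≈ -5.67
  n=2: λ₂ = 7.52π²/2.07² - 10 ≈ 7.321
  n=3: λ₃ = 16.92π²/2.07² - 10 ≈ 28.973
Since 1.88π²/2.07² ≈ 4.33 < 10, λ₁ < 0.
The n=1 mode grows fastest (−λₙ is largest for n=1) → dominates.
Asymptotic: φ ~ c₁ sin(πx/2.07) e^{5.67t} (exponential growth at rate −λ₁ ≈ 5.67).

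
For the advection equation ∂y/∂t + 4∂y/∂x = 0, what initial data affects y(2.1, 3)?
A single point: x = -9.9. The characteristic through (2.1, 3) is x - 4t = const, so x = 2.1 - 4·3 = -9.9.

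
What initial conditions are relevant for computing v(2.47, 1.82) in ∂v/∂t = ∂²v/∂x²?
The entire real line. The heat equation has infinite propagation speed: any initial disturbance instantly affects all points (though exponentially small far away).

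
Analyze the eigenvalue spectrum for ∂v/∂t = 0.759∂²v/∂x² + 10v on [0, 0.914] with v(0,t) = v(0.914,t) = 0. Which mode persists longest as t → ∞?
Eigenvalues: λₙ = 0.759n²π²/0.914² - 10.
First three modes:
  n=1: λ₁ = 0.759π²/0.914² - 10 ≈ -1.033
  n=2: λ₂ = 3.036π²/0.914² - 10 ≈ 25.868
  n=3: λ₃ = 6.831π²/0.914² - 10 ≈ 70.703
Since 0.759π²/0.914² ≈ 8.967 < 10, λ₁ < 0.
The n=1 mode grows fastest (−λₙ is largest for n=1) → dominates.
Asymptotic: v ~ c₁ sin(πx/0.914) e^{1.033t} (exponential growth at rate −λ₁ ≈ 1.033).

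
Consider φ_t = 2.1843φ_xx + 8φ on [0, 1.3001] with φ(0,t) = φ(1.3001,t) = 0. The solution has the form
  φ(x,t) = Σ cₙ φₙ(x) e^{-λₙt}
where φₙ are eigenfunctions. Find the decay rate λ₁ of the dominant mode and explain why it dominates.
Eigenvalues: λₙ = 2.1843n²π²/1.3001² - 8.
First three modes:
  n=1: λ₁ = 2.1843π²/1.3001² - 8 ≈ 4.754
  n=2: λ₂ = 8.7372π²/1.3001² - 8 ≈ 43.017
  n=3: λ₃ = 19.6587π²/1.3001² - 8 ≈ 106.789
Since 2.1843π²/1.3001² ≈ 12.754 > 8, all λₙ > 0.
The n=1 mode decays slowest → dominates as t → ∞.
Asymptotic: φ ~ c₁ sin(πx/1.3001) e^{-λ₁t} with decay rate λ₁ ≈ 4.754.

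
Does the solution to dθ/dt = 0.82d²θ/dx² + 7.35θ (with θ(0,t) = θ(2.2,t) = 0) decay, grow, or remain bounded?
θ grows unboundedly. Reaction dominates diffusion (r=7.35 > κπ²/L²≈1.67); solution grows exponentially.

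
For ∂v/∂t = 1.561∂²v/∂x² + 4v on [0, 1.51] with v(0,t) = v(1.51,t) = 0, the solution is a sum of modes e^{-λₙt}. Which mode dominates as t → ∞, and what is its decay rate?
Eigenvalues: λₙ = 1.561n²π²/1.51² - 4.
First three modes:
  n=1: λ₁ = 1.561π²/1.51² - 4 ≈ 2.757
  n=2: λ₂ = 6.244π²/1.51² - 4 ≈ 23.028
  n=3: λ₃ = 14.049π²/1.51² - 4 ≈ 56.812
Since 1.561π²/1.51² ≈ 6.757 > 4, all λₙ > 0.
The n=1 mode decays slowest → dominates as t → ∞.
Asymptotic: v ~ c₁ sin(πx/1.51) e^{-λ₁t} with decay rate λ₁ ≈ 2.757.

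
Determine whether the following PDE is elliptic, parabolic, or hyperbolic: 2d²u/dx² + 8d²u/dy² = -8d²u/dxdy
Rewriting in standard form: 2d²u/dx² + 8d²u/dxdy + 8d²u/dy² = 0. Coefficients: A = 2, B = 8, C = 8. B² - 4AC = 0, which is zero, so the equation is parabolic.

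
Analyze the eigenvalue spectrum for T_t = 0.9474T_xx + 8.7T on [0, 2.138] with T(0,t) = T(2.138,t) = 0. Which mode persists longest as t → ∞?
Eigenvalues: λₙ = 0.9474n²π²/2.138² - 8.7.
First three modes:
  n=1: λ₁ = 0.9474π²/2.138² - 8.7 ≈ -6.654
  n=2: λ₂ = 3.7896π²/2.138² - 8.7 ≈ -0.518
  n=3: λ₃ = 8.5266π²/2.138² - 8.7 ≈ 9.71
Since 0.9474π²/2.138² ≈ 2.046 < 8.7, λ₁ < 0.
The n=1 mode grows fastest (−λₙ is largest for n=1) → dominates.
Asymptotic: T ~ c₁ sin(πx/2.138) e^{6.654t} (exponential growth at rate −λ₁ ≈ 6.654).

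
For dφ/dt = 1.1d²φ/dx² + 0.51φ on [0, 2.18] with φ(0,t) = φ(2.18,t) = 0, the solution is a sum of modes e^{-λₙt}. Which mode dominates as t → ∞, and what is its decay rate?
Eigenvalues: λₙ = 1.1n²π²/2.18² - 0.51.
First three modes:
  n=1: λ₁ = 1.1π²/2.18² - 0.51 ≈ 1.774
  n=2: λ₂ = 4.4π²/2.18² - 0.51 ≈ 8.628
  n=3: λ₃ = 9.9π²/2.18² - 0.51 ≈ 20.05
Since 1.1π²/2.18² ≈ 2.284 > 0.51, all λₙ > 0.
The n=1 mode decays slowest → dominates as t → ∞.
Asymptotic: φ ~ c₁ sin(πx/2.18) e^{-λ₁t} with decay rate λ₁ ≈ 1.774.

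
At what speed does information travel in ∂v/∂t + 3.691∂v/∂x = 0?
Speed = 3.691. Information travels along x - 3.691t = const (rightward).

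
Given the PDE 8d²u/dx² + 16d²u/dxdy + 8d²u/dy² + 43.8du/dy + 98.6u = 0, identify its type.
The second-order coefficients are A = 8, B = 16, C = 8. Since B² - 4AC = 0 = 0, this is a parabolic PDE.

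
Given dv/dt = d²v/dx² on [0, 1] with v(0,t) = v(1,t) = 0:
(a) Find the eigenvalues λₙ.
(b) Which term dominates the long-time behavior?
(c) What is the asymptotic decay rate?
Eigenvalues: λₙ = n²π².
First three modes:
  n=1: λ₁ = π² ≈ 9.87
  n=2: λ₂ = 4π² ≈ 39.478 (4× faster decay)
  n=3: λ₃ = 9π² ≈ 88.826 (9× faster decay)
As t → ∞, higher modes decay exponentially faster. The n=1 mode dominates: v ~ c₁ sin(πx) e^{-λ₁t}.
Decay rate: λ₁ = π² ≈ 9.87.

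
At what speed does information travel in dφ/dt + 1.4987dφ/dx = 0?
Speed = 1.4987. Information travels along x - 1.4987t = const (rightward).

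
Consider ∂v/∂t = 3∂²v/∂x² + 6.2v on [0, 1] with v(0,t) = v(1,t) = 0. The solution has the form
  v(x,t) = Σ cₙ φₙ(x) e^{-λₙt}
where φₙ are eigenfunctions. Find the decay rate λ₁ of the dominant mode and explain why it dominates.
Eigenvalues: λₙ = 3n²π²/1² - 6.2.
First three modes:
  n=1: λ₁ = 3π² - 6.2 ≈ 23.409
  n=2: λ₂ = 12π² - 6.2 ≈ 112.235
  n=3: λ₃ = 27π² - 6.2 ≈ 260.279
Since 3π² ≈ 29.609 > 6.2, all λₙ > 0.
The n=1 mode decays slowest → dominates as t → ∞.
Asymptotic: v ~ c₁ sin(πx/1) e^{-λ₁t} with decay rate λ₁ ≈ 23.409.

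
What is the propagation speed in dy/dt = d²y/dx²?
Infinite. The heat equation is parabolic, not hyperbolic, so disturbances propagate instantly.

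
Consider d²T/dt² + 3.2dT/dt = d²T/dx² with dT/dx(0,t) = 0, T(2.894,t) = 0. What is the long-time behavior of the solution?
As t → ∞, T → 0. Damping (γ=3.2) dissipates energy; oscillations decay exponentially.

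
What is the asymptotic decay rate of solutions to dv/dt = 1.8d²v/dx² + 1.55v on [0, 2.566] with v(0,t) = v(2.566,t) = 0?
Eigenvalues: λₙ = 1.8n²π²/2.566² - 1.55.
First three modes:
  n=1: λ₁ = 1.8π²/2.566² - 1.55 ≈ 1.148
  n=2: λ₂ = 7.2π²/2.566² - 1.55 ≈ 9.242
  n=3: λ₃ = 16.2π²/2.566² - 1.55 ≈ 22.733
Since 1.8π²/2.566² ≈ 2.698 > 1.55, all λₙ > 0.
The n=1 mode decays slowest → dominates as t → ∞.
Asymptotic: v ~ c₁ sin(πx/2.566) e^{-λ₁t} with decay rate λ₁ ≈ 1.148.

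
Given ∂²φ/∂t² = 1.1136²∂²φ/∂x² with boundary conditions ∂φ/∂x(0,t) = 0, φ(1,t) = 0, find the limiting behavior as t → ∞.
φ oscillates (no decay). Energy is conserved; the solution oscillates indefinitely as standing waves.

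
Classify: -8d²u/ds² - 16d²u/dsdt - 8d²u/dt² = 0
Parabolic (discriminant = 0).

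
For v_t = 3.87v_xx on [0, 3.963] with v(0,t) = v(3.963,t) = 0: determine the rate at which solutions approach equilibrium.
Eigenvalues: λₙ = 3.87n²π²/3.963².
First three modes:
  n=1: λ₁ = 3.87π²/3.963² ≈ 2.432
  n=2: λ₂ = 15.48π²/3.963² ≈ 9.728 (4× faster decay)
  n=3: λ₃ = 34.83π²/3.963² ≈ 21.888 (9× faster decay)
As t → ∞, higher modes decay exponentially faster. The n=1 mode dominates: v ~ c₁ sin(πx/3.963) e^{-λ₁t}.
Decay rate: λ₁ = 3.87π²/3.963² ≈ 2.432.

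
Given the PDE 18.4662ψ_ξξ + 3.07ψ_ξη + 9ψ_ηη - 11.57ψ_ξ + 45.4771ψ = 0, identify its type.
The second-order coefficients are A = 18.4662, B = 3.07, C = 9. Since B² - 4AC = -655.3583 < 0, this is an elliptic PDE.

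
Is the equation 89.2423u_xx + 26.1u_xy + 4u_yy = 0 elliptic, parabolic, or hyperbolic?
Computing B² - 4AC with A = 89.2423, B = 26.1, C = 4: discriminant = -746.6668 (negative). Answer: elliptic.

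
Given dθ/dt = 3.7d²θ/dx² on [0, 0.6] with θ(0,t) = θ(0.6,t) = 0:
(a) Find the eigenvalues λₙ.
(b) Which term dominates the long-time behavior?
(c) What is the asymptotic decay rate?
Eigenvalues: λₙ = 3.7n²π²/0.6².
First three modes:
  n=1: λ₁ = 3.7π²/0.6² ≈ 101.438
  n=2: λ₂ = 14.8π²/0.6² ≈ 405.75 (4× faster decay)
  n=3: λ₃ = 33.3π²/0.6² ≈ 912.938 (9× faster decay)
As t → ∞, higher modes decay exponentially faster. The n=1 mode dominates: θ ~ c₁ sin(πx/0.6) e^{-λ₁t}.
Decay rate: λ₁ = 3.7π²/0.6² ≈ 101.438.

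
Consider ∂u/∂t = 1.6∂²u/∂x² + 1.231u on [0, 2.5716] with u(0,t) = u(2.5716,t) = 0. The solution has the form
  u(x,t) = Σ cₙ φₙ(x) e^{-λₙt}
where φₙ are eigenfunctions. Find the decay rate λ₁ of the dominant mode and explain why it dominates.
Eigenvalues: λₙ = 1.6n²π²/2.5716² - 1.231.
First three modes:
  n=1: λ₁ = 1.6π²/2.5716² - 1.231 ≈ 1.157
  n=2: λ₂ = 6.4π²/2.5716² - 1.231 ≈ 8.321
  n=3: λ₃ = 14.4π²/2.5716² - 1.231 ≈ 20.26
Since 1.6π²/2.5716² ≈ 2.388 > 1.231, all λₙ > 0.
The n=1 mode decays slowest → dominates as t → ∞.
Asymptotic: u ~ c₁ sin(πx/2.5716) e^{-λ₁t} with decay rate λ₁ ≈ 1.157.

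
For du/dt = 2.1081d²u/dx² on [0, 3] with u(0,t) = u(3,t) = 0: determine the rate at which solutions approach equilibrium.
Eigenvalues: λₙ = 2.1081n²π²/3².
First three modes:
  n=1: λ₁ = 2.1081π²/3² ≈ 2.312
  n=2: λ₂ = 8.4324π²/3² ≈ 9.247 (4× faster decay)
  n=3: λ₃ = 18.9729π²/3² ≈ 20.806 (9× faster decay)
As t → ∞, higher modes decay exponentially faster. The n=1 mode dominates: u ~ c₁ sin(πx/3) e^{-λ₁t}.
Decay rate: λ₁ = 2.1081π²/3² ≈ 2.312.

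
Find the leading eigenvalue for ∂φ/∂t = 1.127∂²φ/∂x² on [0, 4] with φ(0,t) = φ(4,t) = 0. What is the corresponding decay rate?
Eigenvalues: λₙ = 1.127n²π²/4².
First three modes:
  n=1: λ₁ = 1.127π²/4² ≈ 0.695
  n=2: λ₂ = 4.508π²/4² ≈ 2.781 (4× faster decay)
  n=3: λ₃ = 10.143π²/4² ≈ 6.257 (9× faster decay)
As t → ∞, higher modes decay exponentially faster. The n=1 mode dominates: φ ~ c₁ sin(πx/4) e^{-λ₁t}.
Decay rate: λ₁ = 1.127π²/4² ≈ 0.695.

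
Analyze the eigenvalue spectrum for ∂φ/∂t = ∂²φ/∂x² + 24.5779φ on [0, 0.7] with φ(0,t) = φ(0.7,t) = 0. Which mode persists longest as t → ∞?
Eigenvalues: λₙ = n²π²/0.7² - 24.5779.
First three modes:
  n=1: λ₁ = π²/0.7² - 24.5779 ≈ -4.436
  n=2: λ₂ = 4π²/0.7² - 24.5779 ≈ 55.99
  n=3: λ₃ = 9π²/0.7² - 24.5779 ≈ 156.701
Since π²/0.7² ≈ 20.142 < 24.5779, λ₁ < 0.
The n=1 mode grows fastest (−λₙ is largest for n=1) → dominates.
Asymptotic: φ ~ c₁ sin(πx/0.7) e^{4.436t} (exponential growth at rate −λ₁ ≈ 4.436).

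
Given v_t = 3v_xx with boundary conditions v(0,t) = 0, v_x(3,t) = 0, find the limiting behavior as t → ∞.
v → 0. Heat escapes through the Dirichlet boundary.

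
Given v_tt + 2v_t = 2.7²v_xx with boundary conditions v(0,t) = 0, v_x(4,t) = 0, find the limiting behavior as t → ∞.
v → 0. Damping (γ=2) dissipates energy; oscillations decay exponentially.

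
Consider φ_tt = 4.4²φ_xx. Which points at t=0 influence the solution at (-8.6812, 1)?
Domain of dependence: [-13.0812, -4.2812]. Signals travel at speed 4.4, so data within |x - -8.6812| ≤ 4.4·1 = 4.4 can reach the point.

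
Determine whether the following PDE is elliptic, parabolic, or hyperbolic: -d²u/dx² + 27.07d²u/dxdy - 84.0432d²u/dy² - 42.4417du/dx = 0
Coefficients: A = -1, B = 27.07, C = -84.0432. B² - 4AC = 396.6121, which is positive, so the equation is hyperbolic.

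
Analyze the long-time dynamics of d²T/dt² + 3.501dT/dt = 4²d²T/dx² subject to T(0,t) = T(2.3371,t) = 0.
Long-time behavior: T → 0. Damping (γ=3.501) dissipates energy; oscillations decay exponentially.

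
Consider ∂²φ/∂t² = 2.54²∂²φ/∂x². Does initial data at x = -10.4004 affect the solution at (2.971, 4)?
No. The domain of dependence is [-7.189, 13.131], and -10.4004 is outside this interval.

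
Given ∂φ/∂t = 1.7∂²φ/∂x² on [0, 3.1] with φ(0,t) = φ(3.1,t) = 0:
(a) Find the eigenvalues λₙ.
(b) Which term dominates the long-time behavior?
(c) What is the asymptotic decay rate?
Eigenvalues: λₙ = 1.7n²π²/3.1².
First three modes:
  n=1: λ₁ = 1.7π²/3.1² ≈ 1.746
  n=2: λ₂ = 6.8π²/3.1² ≈ 6.984 (4× faster decay)
  n=3: λ₃ = 15.3π²/3.1² ≈ 15.713 (9× faster decay)
As t → ∞, higher modes decay exponentially faster. The n=1 mode dominates: φ ~ c₁ sin(πx/3.1) e^{-λ₁t}.
Decay rate: λ₁ = 1.7π²/3.1² ≈ 1.746.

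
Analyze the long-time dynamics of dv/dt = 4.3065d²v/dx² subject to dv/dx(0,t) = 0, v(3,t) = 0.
Long-time behavior: v → 0. Heat escapes through the Dirichlet boundary.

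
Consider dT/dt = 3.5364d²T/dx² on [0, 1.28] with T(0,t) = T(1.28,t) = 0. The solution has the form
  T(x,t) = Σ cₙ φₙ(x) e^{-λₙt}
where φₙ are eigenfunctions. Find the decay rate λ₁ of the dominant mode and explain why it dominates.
Eigenvalues: λₙ = 3.5364n²π²/1.28².
First three modes:
  n=1: λ₁ = 3.5364π²/1.28² ≈ 21.303
  n=2: λ₂ = 14.1456π²/1.28² ≈ 85.212 (4× faster decay)
  n=3: λ₃ = 31.8276π²/1.28² ≈ 191.727 (9× faster decay)
As t → ∞, higher modes decay exponentially faster. The n=1 mode dominates: T ~ c₁ sin(πx/1.28) e^{-λ₁t}.
Decay rate: λ₁ = 3.5364π²/1.28² ≈ 21.303.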